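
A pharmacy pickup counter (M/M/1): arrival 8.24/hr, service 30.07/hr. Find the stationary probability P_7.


ρ = 8.24/30.07 = 0.2740
P_n = (1−ρ)·ρ^n = (1 − 0.2740)·0.2740^7 = 0.7260·0.0001160 = 0.00008423

Final: 0.00008423


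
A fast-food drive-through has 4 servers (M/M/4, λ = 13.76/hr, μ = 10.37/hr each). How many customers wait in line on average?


a = λ/μ = 1.3269; ρ = a/4 = 0.3317
P₀ = 0.263859
Lq = P₀·a^c·ρ / (c!·(1−ρ)²) = 0.263859·3.09998·0.3317/(24·0.44659)
= 0.02532

Final: 0.02532


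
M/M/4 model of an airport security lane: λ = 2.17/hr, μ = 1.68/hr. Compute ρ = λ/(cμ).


ρ = λ/(cμ) = 2.17/(4·1.68) = 2.17/6.72 = 0.3229

Final: 0.3229


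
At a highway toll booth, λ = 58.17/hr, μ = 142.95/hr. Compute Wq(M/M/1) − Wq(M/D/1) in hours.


ρ = 58.17/142.95 = 0.4069
Wq(M/M/1) = ρ/(μ−λ) = 0.4069/84.78 = 0.004800 hr
Wq(M/D/1) = ρ/(2(μ−λ)) = 0.002400 hr
Savings = 0.004800 − 0.002400 = 0.002400 hr

Final: 0.002400 hr


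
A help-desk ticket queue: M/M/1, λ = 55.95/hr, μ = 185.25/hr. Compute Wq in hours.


ρ = 55.95/185.25 = 0.3020
Wq = ρ/(μ−λ) = 0.3020/(185.25 − 55.95) = 0.3020/129.30 = 0.002336 hr

Final: 0.002336 hr


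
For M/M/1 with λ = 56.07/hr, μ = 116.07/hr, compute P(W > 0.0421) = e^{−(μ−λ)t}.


W ~ Exponential(μ−λ) for M/M/1.
μ − λ = 116.07 − 56.07 = 60.0000
P(W > t) = e^{−(μ−λ)t} = e^{−2.5260} = 0.079978

Final: 0.079978


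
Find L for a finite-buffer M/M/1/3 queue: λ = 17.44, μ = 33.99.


ρ = 17.44/33.99 = 0.5131
L = ρ[1 − (K+1)ρ^K + Kρ^(K+1)] / [(1−ρ)(1−ρ^(K+1))]
Numerator: 0.5131·(1 − 4·0.135078 + 3·0.069308) = 0.342545
Denominator: (0.4869)·(0.930692) = 0.453161
L = 0.342545/0.453161 = 0.7559

Final: 0.7559


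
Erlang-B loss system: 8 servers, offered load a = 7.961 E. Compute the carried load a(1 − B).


B(8,7.961) = 0.233404 (Erlang-B)
Carried load = a(1 − B) = 7.961·(1 − 0.233404) = 7.961·0.766596 = 6.1029 E

Final: 6.1029 Erlangs


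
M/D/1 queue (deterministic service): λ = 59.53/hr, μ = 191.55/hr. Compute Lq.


ρ = 59.53/191.55 = 0.3108
M/D/1: Lq = ρ²/(2(1−ρ)) = 0.09658/(2·0.6892) = 0.07007

Final: 0.07007


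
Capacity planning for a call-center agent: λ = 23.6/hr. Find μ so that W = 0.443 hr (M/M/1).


W = 1/(μ−λ) ⇒ μ − λ = 1/W = 1/0.443 = 2.2573
μ = λ + 1/W = 23.6 + 2.2573 = 25.8573 per hr

Final: 25.8573 /hr


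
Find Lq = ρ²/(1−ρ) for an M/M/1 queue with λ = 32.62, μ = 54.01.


ρ = 32.62/54.01 = 0.6040
Lq = ρ²/(1−ρ) = 0.3648/0.3960 = 0.9210

Final: 0.9210


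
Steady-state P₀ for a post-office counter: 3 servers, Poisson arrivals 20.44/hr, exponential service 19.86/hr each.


a = λ/μ = 20.44/19.86 = 1.0292; ρ = a/c = 0.3431
Σ_{k=0}^{2} a^k/k! (terms k=0..2) = 1.00000 + 1.02920 + 0.52963 = 2.55884
Tail: a^3/(3!(1−ρ)) = 1.09020/(6·0.6569) = 0.27659
P₀ = 1/(2.55884 + 0.27659) = 1/2.83542 = 0.352681

Final: 0.352681


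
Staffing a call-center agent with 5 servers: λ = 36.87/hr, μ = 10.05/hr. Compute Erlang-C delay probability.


a = λ/μ = 3.6687; ρ = a/5 = 0.7337
P₀ = 0.020845 (from M/M/c formula)
C(c,a) = [a^c/(c!(1−ρ))]·P₀ = [664.56181/(120·0.2663)]·0.020845
= 20.79860·0.020845 = 0.433539

Final: 0.433539


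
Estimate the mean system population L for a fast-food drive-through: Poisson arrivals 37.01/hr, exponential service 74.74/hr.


ρ = λ/μ = 37.01/74.74 = 0.4952
L = ρ/(1−ρ) = 0.4952/(1 − 0.4952) = 0.4952/0.5048 = 0.9809

Final: 0.9809


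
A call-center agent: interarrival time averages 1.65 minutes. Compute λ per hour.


λ = 1/(interarrival time) in consistent units.
1 hour = 60 min, so λ = 60/1.65 = 36.3636 per hour

Final: 36.3636 /hr


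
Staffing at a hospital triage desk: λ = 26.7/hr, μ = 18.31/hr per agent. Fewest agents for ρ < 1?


Stability requires cμ > λ ⇔ c > λ/μ.
λ/μ = 26.7/18.31 = 1.4582
Minimum integer c = ⌊1.4582⌋ + 1 = 2
Check: 2·18.31 = 36.62 > 26.7, while 1·18.31 = 18.31 ≤ 26.7

Final: 2 servers


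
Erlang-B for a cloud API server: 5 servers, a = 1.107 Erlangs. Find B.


B(c,a) = (a^c/c!) / Σ_{k=0}^{c} a^k/k!
a^5/5! = 0.013853
Σ terms (k=0..5): 1.00000 + 1.10700 + 0.61272 + 0.22610 + 0.06257 + 0.01385 = 3.022245
B = 0.013853/3.022245 = 0.004584

Final: 0.004584


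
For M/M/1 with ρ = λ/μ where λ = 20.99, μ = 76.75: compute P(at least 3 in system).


ρ = 20.99/76.75 = 0.2735
P(N ≥ n) = ρ^n = 0.2735^3 = 0.020455

Final: 0.020455


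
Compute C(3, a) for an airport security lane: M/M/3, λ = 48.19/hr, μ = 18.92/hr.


a = λ/μ = 2.5470; ρ = a/3 = 0.8490
P₀ = 0.039951 (from M/M/c formula)
C(c,a) = [a^c/(c!(1−ρ))]·P₀ = [16.52370/(6·0.1510)]·0.039951
= 18.23970·0.039951 = 0.728701

Final: 0.728701


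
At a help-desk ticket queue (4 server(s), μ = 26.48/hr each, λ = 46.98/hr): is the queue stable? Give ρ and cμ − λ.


Total capacity cμ = 4·26.48 = 105.92/hr
ρ = λ/(cμ) = 46.98/105.92 = 0.4435
Stable ⇔ ρ < 1: YES
Spare capacity = cμ − λ = 105.92 − 46.98 = 58.94/hr

Final: ρ = 0.4435; stable; margin = 58.94/hr


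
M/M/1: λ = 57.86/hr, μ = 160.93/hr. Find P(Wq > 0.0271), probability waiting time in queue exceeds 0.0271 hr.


ρ = 57.86/160.93 = 0.3595
P(Wq > t) = ρ·e^{−(μ−λ)t} = 0.3595·e^{−2.7932}
= 0.3595·0.061225 = 0.022013

Final: 0.022013


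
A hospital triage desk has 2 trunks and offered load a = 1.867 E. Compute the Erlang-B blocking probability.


B(c,a) = (a^c/c!) / Σ_{k=0}^{c} a^k/k!
a^2/2! = 1.742844
Σ terms (k=0..2): 1.00000 + 1.86700 + 1.74284 = 4.609844
B = 1.742844/4.609844 = 0.378070

Final: 0.378070


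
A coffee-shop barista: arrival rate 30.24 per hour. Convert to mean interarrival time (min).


Mean interarrival time = 1/λ = 1/30.24 hour = 0.03307 hour
In minutes: 0.03307 × 60 = 1.9841 min

Final: 1.9841 min


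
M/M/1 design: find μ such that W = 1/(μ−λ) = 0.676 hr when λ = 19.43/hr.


W = 1/(μ−λ) ⇒ μ − λ = 1/W = 1/0.676 = 1.4793
μ = λ + 1/W = 19.43 + 1.4793 = 20.9093 per hr

Final: 20.9093 /hr


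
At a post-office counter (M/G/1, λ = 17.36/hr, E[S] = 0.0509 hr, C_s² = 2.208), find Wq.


ρ = λ·E[S] = 17.36·0.0509 = 0.8836
E[S²] = E[S]²(1+C_s²) = 0.0509²·(1+2.208) = 0.008311
Wq = λ·E[S²]/(2(1−ρ)) = 17.36·0.008311/(2·0.1164) = 0.61991 hr

Final: 0.61991 hr


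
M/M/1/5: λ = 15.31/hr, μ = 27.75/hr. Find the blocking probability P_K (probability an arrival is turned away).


ρ = λ/μ = 15.31/27.75 = 0.5517
P_K = (1−ρ)ρ^K/(1−ρ^(K+1)) = (0.4483·0.051116)/(1 − 0.028202)
= 0.022915/0.971798 = 0.023580

Final: 0.023580


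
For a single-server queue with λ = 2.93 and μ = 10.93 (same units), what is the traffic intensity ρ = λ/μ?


ρ = λ/μ = 2.93/10.93 = 0.2681

Final: 0.2681


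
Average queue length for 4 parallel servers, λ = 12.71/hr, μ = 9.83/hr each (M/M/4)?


a = λ/μ = 1.2930; ρ = a/4 = 0.3232
P₀ = 0.273133
Lq = P₀·a^c·ρ / (c!·(1−ρ)²) = 0.273133·2.79491·0.3232/(24·0.45800)
= 0.02245

Final: 0.02245


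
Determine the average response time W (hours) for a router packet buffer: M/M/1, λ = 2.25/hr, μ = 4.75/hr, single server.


W = 1/(μ−λ) = 1/(4.75 − 2.25) = 1/2.50 = 0.4000 hr

Final: 0.4000 hr


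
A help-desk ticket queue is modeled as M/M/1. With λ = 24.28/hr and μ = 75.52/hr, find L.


ρ = λ/μ = 24.28/75.52 = 0.3215
L = ρ/(1−ρ) = 0.3215/(1 − 0.3215) = 0.3215/0.6785 = 0.4738

Final: 0.4738


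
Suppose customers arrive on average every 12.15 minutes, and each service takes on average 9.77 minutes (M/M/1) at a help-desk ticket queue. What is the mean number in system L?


λ = 60/12.15 = 4.9383 /hr
μ = 60/9.77 = 6.1412 /hr
ρ = λ/μ = 4.9383/6.1412 = 0.8041
L = ρ/(1−ρ) = 0.8041/0.1959 = 4.1050

Final: 4.1050


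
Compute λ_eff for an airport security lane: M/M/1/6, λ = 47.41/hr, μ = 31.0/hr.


ρ = 1.5294; P_K = (1−ρ)ρ^6/(1−ρ^7) = 0.364770
λ_eff = λ(1 − P_K) = 47.41·(1 − 0.364770) = 47.41·0.635230 = 30.1162 /hr

Final: 30.1162 /hr


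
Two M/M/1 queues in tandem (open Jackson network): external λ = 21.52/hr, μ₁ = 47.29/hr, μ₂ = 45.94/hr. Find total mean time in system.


Each node sees arrival rate λ = 21.52/hr (tandem ⇒ throughput preserved).
W₁ = 1/(μ₁−λ) = 1/(47.29−21.52) = 0.03880 hr
W₂ = 1/(μ₂−λ) = 1/(45.94−21.52) = 0.04095 hr
W_total = W₁ + W₂ = 0.03880 + 0.04095 = 0.07975 hr

Final: 0.07975 hr


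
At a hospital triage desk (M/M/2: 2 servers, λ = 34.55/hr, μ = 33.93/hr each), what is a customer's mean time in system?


a = 1.0183; ρ = 0.5091; P₀ = 0.325261
Lq = P₀·a^c·ρ/(c!(1−ρ)²) = 0.35632
Wq = Lq/λ = 0.35632/34.55 = 0.01031 hr
W = Wq + 1/μ = 0.01031 + 0.02947 = 0.03979 hr

Final: 0.03979 hr


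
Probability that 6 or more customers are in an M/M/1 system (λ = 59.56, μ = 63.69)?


ρ = 59.56/63.69 = 0.9352
P(N ≥ n) = ρ^n = 0.9352^6 = 0.668807

Final: 0.668807


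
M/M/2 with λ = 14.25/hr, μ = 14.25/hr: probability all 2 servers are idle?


a = λ/μ = 14.25/14.25 = 1.0000; ρ = a/c = 0.5000
Σ_{k=0}^{1} a^k/k! (terms k=0..1) = 1.00000 + 1.00000 = 2.00000
Tail: a^2/(2!(1−ρ)) = 1.00000/(2·0.5000) = 1.00000
P₀ = 1/(2.00000 + 1.00000) = 1/3.00000 = 0.333333

Final: 0.333333


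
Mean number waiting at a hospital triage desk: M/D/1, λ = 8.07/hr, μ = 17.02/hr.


ρ = 8.07/17.02 = 0.4741
M/D/1: Lq = ρ²/(2(1−ρ)) = 0.2248/(2·0.5259) = 0.21376

Final: 0.21376


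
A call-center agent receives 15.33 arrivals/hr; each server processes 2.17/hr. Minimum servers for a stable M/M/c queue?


Stability requires cμ > λ ⇔ c > λ/μ.
λ/μ = 15.33/2.17 = 7.0645
Minimum integer c = ⌊7.0645⌋ + 1 = 8
Check: 8·2.17 = 17.36 > 15.33, while 7·2.17 = 15.19 ≤ 15.33

Final: 8 servers


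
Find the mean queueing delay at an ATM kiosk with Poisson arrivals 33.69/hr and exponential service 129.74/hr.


ρ = 33.69/129.74 = 0.2597
Wq = ρ/(μ−λ) = 0.2597/(129.74 − 33.69) = 0.2597/96.05 = 0.002704 hr

Final: 0.002704 hr


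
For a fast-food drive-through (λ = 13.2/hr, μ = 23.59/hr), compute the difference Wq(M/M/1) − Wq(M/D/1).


ρ = 13.2/23.59 = 0.5596
Wq(M/M/1) = ρ/(μ−λ) = 0.5596/10.39 = 0.05386 hr
Wq(M/D/1) = ρ/(2(μ−λ)) = 0.02693 hr
Savings = 0.05386 − 0.02693 = 0.02693 hr

Final: 0.02693 hr


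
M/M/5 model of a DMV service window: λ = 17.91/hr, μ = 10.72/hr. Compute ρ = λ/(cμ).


ρ = λ/(cμ) = 17.91/(5·10.72) = 17.91/53.60 = 0.3341

Final: 0.3341


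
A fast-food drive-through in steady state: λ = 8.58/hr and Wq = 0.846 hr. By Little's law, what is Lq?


Lq = λWq = 8.58·0.846 = 7.2587

Final: 7.2587


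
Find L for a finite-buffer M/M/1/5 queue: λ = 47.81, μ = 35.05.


ρ = 47.81/35.05 = 1.3641
L = ρ[1 − (K+1)ρ^K + Kρ^(K+1)] / [(1−ρ)(1−ρ^(K+1))]
Numerator: 1.3641·(1 − 6·4.722300 + 5·6.441460) = 6.647703
Denominator: (-0.3641)·(-5.441460) = 1.980971
L = 6.647703/1.980971 = 3.3558

Final: 3.3558


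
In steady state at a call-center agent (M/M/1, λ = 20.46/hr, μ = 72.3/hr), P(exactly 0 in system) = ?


ρ = 20.46/72.3 = 0.2830
P_n = (1−ρ)·ρ^n = (1 − 0.2830)·0.2830^0 = 0.7170·1.000000 = 0.717012

Final: 0.717012


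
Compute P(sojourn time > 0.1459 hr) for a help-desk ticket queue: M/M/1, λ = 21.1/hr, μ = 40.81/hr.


W ~ Exponential(μ−λ) for M/M/1.
μ − λ = 40.81 − 21.1 = 19.7100
P(W > t) = e^{−(μ−λ)t} = e^{−2.8757} = 0.056377

Final: 0.056377


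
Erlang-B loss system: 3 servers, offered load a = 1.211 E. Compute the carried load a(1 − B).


B(3,1.211) = 0.091349 (Erlang-B)
Carried load = a(1 − B) = 1.211·(1 − 0.091349) = 1.211·0.908651 = 1.1004 E

Final: 1.1004 Erlangs


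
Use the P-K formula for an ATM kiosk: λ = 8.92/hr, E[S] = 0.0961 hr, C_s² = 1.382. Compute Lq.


ρ = λ·E[S] = 8.92·0.0961 = 0.8572
Lq = ρ²(1+C_s²)/(2(1−ρ)) = 0.7348·(1+1.382)/(2·0.1428)
= 0.7348·2.3820/0.2856 = 6.12910

Final: 6.12910


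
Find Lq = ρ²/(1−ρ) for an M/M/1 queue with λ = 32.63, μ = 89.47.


ρ = 32.63/89.47 = 0.3647
Lq = ρ²/(1−ρ) = 0.1330/0.6353 = 0.2094

Final: 0.2094


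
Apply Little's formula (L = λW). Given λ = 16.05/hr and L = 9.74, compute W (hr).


W = L/λ = 9.74/16.05 = 0.6069 hr

Final: 0.6069 hr


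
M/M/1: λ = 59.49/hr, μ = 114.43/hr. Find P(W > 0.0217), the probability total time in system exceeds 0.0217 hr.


W ~ Exponential(μ−λ) for M/M/1.
μ − λ = 114.43 − 59.49 = 54.9400
P(W > t) = e^{−(μ−λ)t} = e^{−1.1922} = 0.303553

Final: 0.303553


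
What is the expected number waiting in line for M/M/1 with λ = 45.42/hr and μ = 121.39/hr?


ρ = 45.42/121.39 = 0.3742
Lq = ρ²/(1−ρ) = 0.1400/0.6258 = 0.2237

Final: 0.2237


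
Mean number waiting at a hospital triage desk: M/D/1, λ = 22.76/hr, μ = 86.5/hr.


ρ = 22.76/86.5 = 0.2631
M/D/1: Lq = ρ²/(2(1−ρ)) = 0.06923/(2·0.7369) = 0.04698

Final: 0.04698


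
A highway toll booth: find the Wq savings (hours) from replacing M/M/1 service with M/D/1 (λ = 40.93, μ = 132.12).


ρ = 40.93/132.12 = 0.3098
Wq(M/M/1) = ρ/(μ−λ) = 0.3098/91.19 = 0.003397 hr
Wq(M/D/1) = ρ/(2(μ−λ)) = 0.001699 hr
Savings = 0.003397 − 0.001699 = 0.001699 hr

Final: 0.001699 hr


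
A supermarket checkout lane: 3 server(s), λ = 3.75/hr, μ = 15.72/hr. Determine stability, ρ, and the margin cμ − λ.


Total capacity cμ = 3·15.72 = 47.16/hr
ρ = λ/(cμ) = 3.75/47.16 = 0.07952
Stable ⇔ ρ < 1: YES
Spare capacity = cμ − λ = 47.16 − 3.75 = 43.41/hr

Final: ρ = 0.07952; stable; margin = 43.41/hr


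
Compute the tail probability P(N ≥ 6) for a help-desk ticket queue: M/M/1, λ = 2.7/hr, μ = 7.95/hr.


ρ = 2.7/7.95 = 0.3396
P(N ≥ n) = ρ^n = 0.3396^6 = 0.001535

Final: 0.001535


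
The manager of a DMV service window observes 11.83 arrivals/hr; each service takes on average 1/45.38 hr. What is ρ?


ρ = λ/μ = 11.83/45.38 = 0.2607

Final: 0.2607


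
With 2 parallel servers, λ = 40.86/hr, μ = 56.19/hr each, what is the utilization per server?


ρ = λ/(cμ) = 40.86/(2·56.19) = 40.86/112.38 = 0.3636

Final: 0.3636


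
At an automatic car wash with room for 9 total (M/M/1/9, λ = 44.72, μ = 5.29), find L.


ρ = 44.72/5.29 = 8.4537
L = ρ[1 − (K+1)ρ^K + Kρ^(K+1)] / [(1−ρ)(1−ρ^(K+1))]
Numerator: 8.4537·(1 − 10·220503306.188236 + 9·1864065756.661228) = 123183385115.000366
Denominator: (-7.4537)·(-1864065755.661228) = 13894161199.569416
L = 123183385115.000366/13894161199.569416 = 8.8658

Final: 8.8658


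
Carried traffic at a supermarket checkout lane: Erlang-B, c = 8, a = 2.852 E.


B(8,2.852) = 0.006284 (Erlang-B)
Carried load = a(1 − B) = 2.852·(1 − 0.006284) = 2.852·0.993716 = 2.8341 E

Final: 2.8341 Erlangs


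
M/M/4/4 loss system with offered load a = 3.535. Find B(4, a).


B(c,a) = (a^c/c!) / Σ_{k=0}^{c} a^k/k!
a^4/4! = 6.506485
Σ terms (k=0..4): 1.00000 + 3.53500 + 6.24811 + 7.36236 + 6.50648 = 24.651957
B = 6.506485/24.651957 = 0.263934

Final: 0.263934


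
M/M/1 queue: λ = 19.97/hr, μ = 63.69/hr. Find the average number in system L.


ρ = λ/μ = 19.97/63.69 = 0.3136
L = ρ/(1−ρ) = 0.3136/(1 − 0.3136) = 0.3136/0.6864 = 0.4568

Final: 0.4568


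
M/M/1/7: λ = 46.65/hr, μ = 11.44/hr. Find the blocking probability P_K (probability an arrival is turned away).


ρ = λ/μ = 46.65/11.44 = 4.0778
P_K = (1−ρ)ρ^K/(1−ρ^(K+1)) = (-3.0778·18749.054236)/(1 − 76454.840920)
= -57705.786683/-76453.840920 = 0.754779

Final: 0.754779


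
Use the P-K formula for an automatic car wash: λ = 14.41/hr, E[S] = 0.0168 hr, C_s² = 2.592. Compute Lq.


ρ = λ·E[S] = 14.41·0.0168 = 0.2421
Lq = ρ²(1+C_s²)/(2(1−ρ)) = 0.05861·(1+2.592)/(2·0.7579)
= 0.05861·3.5920/1.5158 = 0.13888

Final: 0.13888


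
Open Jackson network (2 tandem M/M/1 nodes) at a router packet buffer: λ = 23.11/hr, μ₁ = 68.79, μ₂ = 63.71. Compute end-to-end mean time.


Each node sees arrival rate λ = 23.11/hr (tandem ⇒ throughput preserved).
W₁ = 1/(μ₁−λ) = 1/(68.79−23.11) = 0.02189 hr
W₂ = 1/(μ₂−λ) = 1/(63.71−23.11) = 0.02463 hr
W_total = W₁ + W₂ = 0.02189 + 0.02463 = 0.04652 hr

Final: 0.04652 hr


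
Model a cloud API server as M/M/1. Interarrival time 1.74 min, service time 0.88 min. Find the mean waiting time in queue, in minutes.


λ = 60/1.74 = 34.4828 /hr
μ = 60/0.88 = 68.1818 /hr
ρ = λ/μ = 34.4828/68.1818 = 0.5057
Wq = ρ/(μ−λ) = 0.5057/(68.1818−34.4828) = 0.01501 hr
In minutes: 0.01501·60 = 0.9005 min

Final: 0.9005 min


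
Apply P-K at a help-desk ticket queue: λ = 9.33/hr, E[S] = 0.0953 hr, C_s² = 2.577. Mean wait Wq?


ρ = λ·E[S] = 9.33·0.0953 = 0.8891
E[S²] = E[S]²(1+C_s²) = 0.0953²·(1+2.577) = 0.032487
Wq = λ·E[S²]/(2(1−ρ)) = 9.33·0.032487/(2·0.1109) = 1.36715 hr

Final: 1.36715 hr


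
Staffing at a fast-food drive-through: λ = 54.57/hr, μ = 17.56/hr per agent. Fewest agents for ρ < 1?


Stability requires cμ > λ ⇔ c > λ/μ.
λ/μ = 54.57/17.56 = 3.1076
Minimum integer c = ⌊3.1076⌋ + 1 = 4
Check: 4·17.56 = 70.24 > 54.57, while 3·17.56 = 52.68 ≤ 54.57

Final: 4 servers


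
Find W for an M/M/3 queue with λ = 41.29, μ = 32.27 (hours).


a = 1.2795; ρ = 0.4265; P₀ = 0.269769
Lq = P₀·a^c·ρ/(c!(1−ρ)²) = 0.12214
Wq = Lq/λ = 0.12214/41.29 = 0.002958 hr
W = Wq + 1/μ = 0.002958 + 0.03099 = 0.03395 hr

Final: 0.03395 hr


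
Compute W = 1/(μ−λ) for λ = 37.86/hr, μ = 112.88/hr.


W = 1/(μ−λ) = 1/(112.88 − 37.86) = 1/75.02 = 0.01333 hr

Final: 0.01333 hr


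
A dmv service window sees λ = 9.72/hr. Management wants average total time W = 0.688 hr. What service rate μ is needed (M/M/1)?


W = 1/(μ−λ) ⇒ μ − λ = 1/W = 1/0.688 = 1.4535
μ = λ + 1/W = 9.72 + 1.4535 = 11.1735 per hr

Final: 11.1735 /hr


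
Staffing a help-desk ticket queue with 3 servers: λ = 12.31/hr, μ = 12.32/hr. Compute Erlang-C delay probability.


a = λ/μ = 0.9992; ρ = a/3 = 0.3331
P₀ = 0.363945 (from M/M/c formula)
C(c,a) = [a^c/(c!(1−ρ))]·P₀ = [0.99757/(6·0.6669)]·0.363945
= 0.24929·0.363945 = 0.090728

Final: 0.090728


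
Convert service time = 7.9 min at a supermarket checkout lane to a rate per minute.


μ = 1/(service time) in consistent units.
1 minute = 1 min, so μ = 1/7.9 = 0.1266 per minute

Final: 0.1266 /min


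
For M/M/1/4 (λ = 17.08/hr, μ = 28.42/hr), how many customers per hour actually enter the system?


ρ = 0.6010; P_K = (1−ρ)ρ^4/(1−ρ^5) = 0.056481
λ_eff = λ(1 − P_K) = 17.08·(1 − 0.056481) = 17.08·0.943519 = 16.1153 /hr

Final: 16.1153 /hr


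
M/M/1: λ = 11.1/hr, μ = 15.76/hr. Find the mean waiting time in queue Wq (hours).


ρ = 11.1/15.76 = 0.7043
Wq = ρ/(μ−λ) = 0.7043/(15.76 − 11.1) = 0.7043/4.66 = 0.1511 hr

Final: 0.1511 hr


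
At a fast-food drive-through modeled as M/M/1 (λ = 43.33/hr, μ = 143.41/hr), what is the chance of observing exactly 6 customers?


ρ = 43.33/143.41 = 0.3021
P_n = (1−ρ)·ρ^n = (1 − 0.3021)·0.3021^6 = 0.6979·0.0007608 = 0.0005309

Final: 0.0005309


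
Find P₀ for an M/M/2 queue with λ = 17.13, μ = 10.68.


a = λ/μ = 17.13/10.68 = 1.6039; ρ = a/c = 0.8020
Σ_{k=0}^{1} a^k/k! (terms k=0..1) = 1.00000 + 1.60393 = 2.60393
Tail: a^2/(2!(1−ρ)) = 2.57260/(2·0.1980) = 6.49536
P₀ = 1/(2.60393 + 6.49536) = 1/9.09929 = 0.109899

Final: 0.109899


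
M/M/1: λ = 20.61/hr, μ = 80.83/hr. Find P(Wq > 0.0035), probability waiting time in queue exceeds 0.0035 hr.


ρ = 20.61/80.83 = 0.2550
P(Wq > t) = ρ·e^{−(μ−λ)t} = 0.2550·e^{−0.2108}
= 0.2550·0.809960 = 0.206523

Final: 0.206523


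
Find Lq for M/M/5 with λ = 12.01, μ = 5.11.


a = λ/μ = 2.3503; ρ = a/5 = 0.4701
P₀ = 0.093676
Lq = P₀·a^c·ρ / (c!·(1−ρ)²) = 0.093676·71.71509·0.4701/(120·0.28084)
= 0.09370

Final: 0.09370


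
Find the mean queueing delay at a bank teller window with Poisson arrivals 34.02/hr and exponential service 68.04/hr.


ρ = 34.02/68.04 = 0.5000
Wq = ρ/(μ−λ) = 0.5000/(68.04 − 34.02) = 0.5000/34.02 = 0.01470 hr

Final: 0.01470 hr


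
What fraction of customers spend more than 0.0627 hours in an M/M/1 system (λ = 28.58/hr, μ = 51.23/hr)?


W ~ Exponential(μ−λ) for M/M/1.
μ − λ = 51.23 − 28.58 = 22.6500
P(W > t) = e^{−(μ−λ)t} = e^{−1.4202} = 0.241677

Final: 0.241677


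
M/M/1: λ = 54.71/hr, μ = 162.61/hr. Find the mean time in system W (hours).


W = 1/(μ−λ) = 1/(162.61 − 54.71) = 1/107.90 = 0.009268 hr

Final: 0.009268 hr


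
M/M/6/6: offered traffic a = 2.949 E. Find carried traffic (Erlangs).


B(6,2.949) = 0.049392 (Erlang-B)
Carried load = a(1 − B) = 2.949·(1 − 0.049392) = 2.949·0.950608 = 2.8033 E

Final: 2.8033 Erlangs


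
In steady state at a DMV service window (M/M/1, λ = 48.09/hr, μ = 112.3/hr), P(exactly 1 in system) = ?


ρ = 48.09/112.3 = 0.4282
P_n = (1−ρ)·ρ^n = (1 − 0.4282)·0.4282^1 = 0.5718·0.428228 = 0.244849

Final: 0.244849


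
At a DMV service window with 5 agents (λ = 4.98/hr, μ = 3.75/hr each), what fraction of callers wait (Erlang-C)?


a = λ/μ = 1.3280; ρ = a/5 = 0.2656
P₀ = 0.264789 (from M/M/c formula)
C(c,a) = [a^c/(c!(1−ρ))]·P₀ = [4.13038/(120·0.7344)]·0.264789
= 0.04687·0.264789 = 0.012410

Final: 0.012410


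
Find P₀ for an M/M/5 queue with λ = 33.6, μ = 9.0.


a = λ/μ = 33.6/9.0 = 3.7333; ρ = a/c = 0.7467
Σ_{k=0}^{4} a^k/k! (terms k=0..4) = 1.00000 + 3.73333 + 6.96889 + 8.67240 + 8.09424 = 28.46885
Tail: a^5/(5!(1−ρ)) = 725.24349/(120·0.2533) = 23.85669
P₀ = 1/(28.46885 + 23.85669) = 1/52.32555 = 0.019111

Final: 0.019111


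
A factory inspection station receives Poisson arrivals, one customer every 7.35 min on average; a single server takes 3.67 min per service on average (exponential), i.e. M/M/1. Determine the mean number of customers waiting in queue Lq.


λ = 60/7.35 = 8.1633 /hr
μ = 60/3.67 = 16.3488 /hr
ρ = λ/μ = 8.1633/16.3488 = 0.4993
Lq = ρ²/(1−ρ) = 0.2493/0.5007 = 0.4980

Final: 0.4980


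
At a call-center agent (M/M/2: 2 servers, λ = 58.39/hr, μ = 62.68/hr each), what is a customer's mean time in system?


a = 0.9316; ρ = 0.4658; P₀ = 0.364463
Lq = P₀·a^c·ρ/(c!(1−ρ)²) = 0.25809
Wq = Lq/λ = 0.25809/58.39 = 0.004420 hr
W = Wq + 1/μ = 0.004420 + 0.01595 = 0.02037 hr

Final: 0.02037 hr


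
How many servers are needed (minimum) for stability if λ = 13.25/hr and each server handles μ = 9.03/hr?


Stability requires cμ > λ ⇔ c > λ/μ.
λ/μ = 13.25/9.03 = 1.4673
Minimum integer c = ⌊1.4673⌋ + 1 = 2
Check: 2·9.03 = 18.06 > 13.25, while 1·9.03 = 9.03 ≤ 13.25

Final: 2 servers


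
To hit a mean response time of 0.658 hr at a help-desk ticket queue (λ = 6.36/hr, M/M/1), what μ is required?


W = 1/(μ−λ) ⇒ μ − λ = 1/W = 1/0.658 = 1.5198
μ = λ + 1/W = 6.36 + 1.5198 = 7.8798 per hr

Final: 7.8798 /hr


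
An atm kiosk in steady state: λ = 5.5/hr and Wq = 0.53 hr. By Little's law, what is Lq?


Lq = λWq = 5.5·0.53 = 2.9150

Final: 2.9150


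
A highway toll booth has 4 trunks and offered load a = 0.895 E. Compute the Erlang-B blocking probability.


B(c,a) = (a^c/c!) / Σ_{k=0}^{c} a^k/k!
a^4/4! = 0.026735
Σ terms (k=0..4): 1.00000 + 0.89500 + 0.40051 + 0.11949 + 0.02674 = 2.441734
B = 0.026735/2.441734 = 0.010949

Final: 0.010949


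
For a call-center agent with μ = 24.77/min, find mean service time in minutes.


Mean service time = 1/μ = 1/24.77 minute = 0.04037 minute
In minutes: 0.04037 × 1 = 0.04037 min

Final: 0.04037 min


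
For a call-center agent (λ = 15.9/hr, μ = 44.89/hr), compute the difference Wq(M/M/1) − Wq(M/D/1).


ρ = 15.9/44.89 = 0.3542
Wq(M/M/1) = ρ/(μ−λ) = 0.3542/28.99 = 0.01222 hr
Wq(M/D/1) = ρ/(2(μ−λ)) = 0.006109 hr
Savings = 0.01222 − 0.006109 = 0.006109 hr

Final: 0.006109 hr


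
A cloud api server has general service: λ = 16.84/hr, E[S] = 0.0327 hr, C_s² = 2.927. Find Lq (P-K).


ρ = λ·E[S] = 16.84·0.0327 = 0.5507
Lq = ρ²(1+C_s²)/(2(1−ρ)) = 0.3032·(1+2.927)/(2·0.4493)
= 0.3032·3.9270/0.8987 = 1.32508

Final: 1.32508


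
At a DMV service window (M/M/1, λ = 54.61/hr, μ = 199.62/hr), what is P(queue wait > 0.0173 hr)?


ρ = 54.61/199.62 = 0.2736
P(Wq > t) = ρ·e^{−(μ−λ)t} = 0.2736·e^{−2.5087}
= 0.2736·0.081376 = 0.022262

Final: 0.022262


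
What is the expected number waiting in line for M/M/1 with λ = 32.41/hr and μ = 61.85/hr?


ρ = 32.41/61.85 = 0.5240
Lq = ρ²/(1−ρ) = 0.2746/0.4760 = 0.5769

Final: 0.5769


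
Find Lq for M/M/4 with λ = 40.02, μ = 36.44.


a = λ/μ = 1.0982; ρ = a/4 = 0.2746
P₀ = 0.332708
Lq = P₀·a^c·ρ / (c!·(1−ρ)²) = 0.332708·1.45477·0.2746/(24·0.52626)
= 0.01052

Final: 0.01052


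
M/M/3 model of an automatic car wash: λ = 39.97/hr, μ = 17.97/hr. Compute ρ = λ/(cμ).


ρ = λ/(cμ) = 39.97/(3·17.97) = 39.97/53.91 = 0.7414

Final: 0.7414


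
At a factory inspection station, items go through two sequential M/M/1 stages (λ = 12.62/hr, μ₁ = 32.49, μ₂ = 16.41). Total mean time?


Each node sees arrival rate λ = 12.62/hr (tandem ⇒ throughput preserved).
W₁ = 1/(μ₁−λ) = 1/(32.49−12.62) = 0.05033 hr
W₂ = 1/(μ₂−λ) = 1/(16.41−12.62) = 0.26385 hr
W_total = W₁ + W₂ = 0.05033 + 0.26385 = 0.31418 hr

Final: 0.31418 hr


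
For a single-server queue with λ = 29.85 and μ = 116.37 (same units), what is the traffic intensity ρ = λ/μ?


ρ = λ/μ = 29.85/116.37 = 0.2565

Final: 0.2565


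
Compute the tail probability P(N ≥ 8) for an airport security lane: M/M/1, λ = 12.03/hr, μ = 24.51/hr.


ρ = 12.03/24.51 = 0.4908
P(N ≥ n) = ρ^n = 0.4908^8 = 0.003368

Final: 0.003368


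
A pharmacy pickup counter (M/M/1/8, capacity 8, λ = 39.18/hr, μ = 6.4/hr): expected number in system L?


ρ = 39.18/6.4 = 6.1219
L = ρ[1 − (K+1)ρ^K + Kρ^(K+1)] / [(1−ρ)(1−ρ^(K+1))]
Numerator: 6.1219·(1 − 9·1972766.395244 + 8·12077029.275884) = 482779251.425337
Denominator: (-5.1219)·(-12077028.275884) = 61857029.200543
L = 482779251.425337/61857029.200543 = 7.8048

Final: 7.8048


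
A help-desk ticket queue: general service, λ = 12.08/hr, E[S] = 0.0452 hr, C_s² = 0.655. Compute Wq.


ρ = λ·E[S] = 12.08·0.0452 = 0.5460
E[S²] = E[S]²(1+C_s²) = 0.0452²·(1+0.655) = 0.003381
Wq = λ·E[S²]/(2(1−ρ)) = 12.08·0.003381/(2·0.4540) = 0.04499 hr

Final: 0.04499 hr


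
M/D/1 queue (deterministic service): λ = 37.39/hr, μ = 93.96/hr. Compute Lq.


ρ = 37.39/93.96 = 0.3979
M/D/1: Lq = ρ²/(2(1−ρ)) = 0.1584/(2·0.6021) = 0.13151

Final: 0.13151


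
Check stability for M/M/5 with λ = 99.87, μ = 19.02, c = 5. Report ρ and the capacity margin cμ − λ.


Total capacity cμ = 5·19.02 = 95.10/hr
ρ = λ/(cμ) = 99.87/95.10 = 1.0502
Stable ⇔ ρ < 1: NO
Spare capacity = cμ − λ = 95.10 − 99.87 = -4.77/hr

Final: ρ = 1.0502; unstable; margin = -4.77/hr


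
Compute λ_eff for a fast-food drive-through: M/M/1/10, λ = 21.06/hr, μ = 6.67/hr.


ρ = 3.1574; P_K = (1−ρ)ρ^10/(1−ρ^11) = 0.683288
λ_eff = λ(1 − P_K) = 21.06·(1 − 0.683288) = 21.06·0.316712 = 6.6700 /hr

Final: 6.6700 /hr


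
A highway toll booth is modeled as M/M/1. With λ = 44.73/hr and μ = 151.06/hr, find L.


ρ = λ/μ = 44.73/151.06 = 0.2961
L = ρ/(1−ρ) = 0.2961/(1 − 0.2961) = 0.2961/0.7039 = 0.4207

Final: 0.4207


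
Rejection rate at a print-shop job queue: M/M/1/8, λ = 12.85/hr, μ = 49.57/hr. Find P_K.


ρ = λ/μ = 12.85/49.57 = 0.2592
P_K = (1−ρ)ρ^K/(1−ρ^(K+1)) = (0.7408·0.00002039)/(1 − 0.000005286)
= 0.00001511/0.999995 = 0.00001511

Final: 0.00001511


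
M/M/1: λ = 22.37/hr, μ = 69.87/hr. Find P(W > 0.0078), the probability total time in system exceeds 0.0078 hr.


W ~ Exponential(μ−λ) for M/M/1.
μ − λ = 69.87 − 22.37 = 47.5000
P(W > t) = e^{−(μ−λ)t} = e^{−0.3705} = 0.690389

Final: 0.690389


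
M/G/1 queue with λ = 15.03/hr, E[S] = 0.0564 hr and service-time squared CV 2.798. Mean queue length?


ρ = λ·E[S] = 15.03·0.0564 = 0.8477
Lq = ρ²(1+C_s²)/(2(1−ρ)) = 0.7186·(1+2.798)/(2·0.1523)
= 0.7186·3.7980/0.3046 = 8.95939

Final: 8.95939


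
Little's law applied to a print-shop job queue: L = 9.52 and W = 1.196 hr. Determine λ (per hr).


λ = L/W = 9.52/1.196 = 7.9599 /hr

Final: 7.9599 /hr


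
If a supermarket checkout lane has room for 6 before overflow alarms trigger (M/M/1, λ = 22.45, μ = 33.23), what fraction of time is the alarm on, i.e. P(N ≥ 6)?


ρ = 22.45/33.23 = 0.6756
P(N ≥ n) = ρ^n = 0.6756^6 = 0.095086

Final: 0.095086


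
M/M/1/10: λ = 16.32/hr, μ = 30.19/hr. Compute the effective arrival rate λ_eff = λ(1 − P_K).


ρ = 0.5406; P_K = (1−ρ)ρ^10/(1−ρ^11) = 0.0009801
λ_eff = λ(1 − P_K) = 16.32·(1 − 0.0009801) = 16.32·0.999020 = 16.3040 /hr

Final: 16.3040 /hr


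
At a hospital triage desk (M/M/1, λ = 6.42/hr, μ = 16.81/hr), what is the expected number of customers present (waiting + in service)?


ρ = λ/μ = 6.42/16.81 = 0.3819
L = ρ/(1−ρ) = 0.3819/(1 − 0.3819) = 0.3819/0.6181 = 0.6179

Final: 0.6179


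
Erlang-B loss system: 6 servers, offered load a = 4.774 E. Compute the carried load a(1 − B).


B(6,4.774) = 0.174818 (Erlang-B)
Carried load = a(1 − B) = 4.774·(1 − 0.174818) = 4.774·0.825182 = 3.9394 E

Final: 3.9394 Erlangs


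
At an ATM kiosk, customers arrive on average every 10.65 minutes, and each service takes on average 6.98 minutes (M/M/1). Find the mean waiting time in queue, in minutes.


λ = 60/10.65 = 5.6338 /hr
μ = 60/6.98 = 8.5960 /hr
ρ = λ/μ = 5.6338/8.5960 = 0.6554
Wq = ρ/(μ−λ) = 0.6554/(8.5960−5.6338) = 0.22126 hr
In minutes: 0.22126·60 = 13.275 min

Final: 13.275 min


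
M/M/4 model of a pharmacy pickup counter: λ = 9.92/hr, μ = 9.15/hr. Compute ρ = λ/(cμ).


ρ = λ/(cμ) = 9.92/(4·9.15) = 9.92/36.60 = 0.2710

Final: 0.2710


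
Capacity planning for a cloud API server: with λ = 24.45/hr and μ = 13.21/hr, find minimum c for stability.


Stability requires cμ > λ ⇔ c > λ/μ.
λ/μ = 24.45/13.21 = 1.8509
Minimum integer c = ⌊1.8509⌋ + 1 = 2
Check: 2·13.21 = 26.42 > 24.45, while 1·13.21 = 13.21 ≤ 24.45

Final: 2 servers


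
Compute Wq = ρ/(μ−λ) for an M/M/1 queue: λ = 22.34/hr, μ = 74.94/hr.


ρ = 22.34/74.94 = 0.2981
Wq = ρ/(μ−λ) = 0.2981/(74.94 − 22.34) = 0.2981/52.60 = 0.005667 hr

Final: 0.005667 hr


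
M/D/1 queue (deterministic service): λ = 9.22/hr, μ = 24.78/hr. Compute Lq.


ρ = 9.22/24.78 = 0.3721
M/D/1: Lq = ρ²/(2(1−ρ)) = 0.1384/(2·0.6279) = 0.11024

Final: 0.11024


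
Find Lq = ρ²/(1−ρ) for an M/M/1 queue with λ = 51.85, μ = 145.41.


ρ = 51.85/145.41 = 0.3566
Lq = ρ²/(1−ρ) = 0.1271/0.6434 = 0.1976

Final: 0.1976


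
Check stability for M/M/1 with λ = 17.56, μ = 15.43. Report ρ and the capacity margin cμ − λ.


Total capacity cμ = 1·15.43 = 15.43/hr
ρ = λ/(cμ) = 17.56/15.43 = 1.1380
Stable ⇔ ρ < 1: NO
Spare capacity = cμ − λ = 15.43 − 17.56 = -2.13/hr

Final: ρ = 1.1380; unstable; margin = -2.13/hr


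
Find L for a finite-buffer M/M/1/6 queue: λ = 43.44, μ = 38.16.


ρ = 43.44/38.16 = 1.1384
L = ρ[1 − (K+1)ρ^K + Kρ^(K+1)] / [(1−ρ)(1−ρ^(K+1))]
Numerator: 1.1384·(1 − 7·2.176149 + 6·2.477252) = 0.717699
Denominator: (-0.1384)·(-1.477252) = 0.204400
L = 0.717699/0.204400 = 3.5113

Final: 3.5113


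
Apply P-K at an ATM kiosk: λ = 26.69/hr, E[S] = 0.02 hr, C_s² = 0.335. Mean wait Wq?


ρ = λ·E[S] = 26.69·0.02 = 0.5338
E[S²] = E[S]²(1+C_s²) = 0.02²·(1+0.335) = 0.0005340
Wq = λ·E[S²]/(2(1−ρ)) = 26.69·0.0005340/(2·0.4662) = 0.01529 hr

Final: 0.01529 hr


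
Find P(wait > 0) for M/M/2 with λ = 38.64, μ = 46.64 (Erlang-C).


a = λ/μ = 0.8285; ρ = a/2 = 0.4142
P₀ = 0.414190 (from M/M/c formula)
C(c,a) = [a^c/(c!(1−ρ))]·P₀ = [0.68637/(2·0.5858)]·0.414190
= 0.58588·0.414190 = 0.242664

Final: 0.242664


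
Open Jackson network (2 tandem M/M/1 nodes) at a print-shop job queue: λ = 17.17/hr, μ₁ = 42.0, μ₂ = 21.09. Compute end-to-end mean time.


Each node sees arrival rate λ = 17.17/hr (tandem ⇒ throughput preserved).
W₁ = 1/(μ₁−λ) = 1/(42.0−17.17) = 0.04027 hr
W₂ = 1/(μ₂−λ) = 1/(21.09−17.17) = 0.25510 hr
W_total = W₁ + W₂ = 0.04027 + 0.25510 = 0.29538 hr

Final: 0.29538 hr


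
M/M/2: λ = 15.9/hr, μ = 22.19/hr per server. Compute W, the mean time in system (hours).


a = 0.7165; ρ = 0.3583; P₀ = 0.472462
Lq = P₀·a^c·ρ/(c!(1−ρ)²) = 0.10552
Wq = Lq/λ = 0.10552/15.9 = 0.006636 hr
W = Wq + 1/μ = 0.006636 + 0.04507 = 0.05170 hr

Final: 0.05170 hr


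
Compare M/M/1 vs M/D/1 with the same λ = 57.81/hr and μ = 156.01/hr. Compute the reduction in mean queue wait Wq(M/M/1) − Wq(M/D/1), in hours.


ρ = 57.81/156.01 = 0.3706
Wq(M/M/1) = ρ/(μ−λ) = 0.3706/98.20 = 0.003773 hr
Wq(M/D/1) = ρ/(2(μ−λ)) = 0.001887 hr
Savings = 0.003773 − 0.001887 = 0.001887 hr

Final: 0.001887 hr


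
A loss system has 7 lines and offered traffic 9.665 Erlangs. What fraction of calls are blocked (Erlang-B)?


B(c,a) = (a^c/c!) / Σ_{k=0}^{c} a^k/k!
a^7/7! = 1563.084556
Σ terms (k=0..7): 1.00000 + 9.66500 + 46.70611 + 150.47153 + 363.57682 + 702.79400 + 1132.08400 + 1563.08456 = 3969.382023
B = 1563.084556/3969.382023 = 0.393785

Final: 0.393785


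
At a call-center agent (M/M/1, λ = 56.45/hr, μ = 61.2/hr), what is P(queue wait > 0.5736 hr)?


ρ = 56.45/61.2 = 0.9224
P(Wq > t) = ρ·e^{−(μ−λ)t} = 0.9224·e^{−2.7246}
= 0.9224·0.065572 = 0.060483

Final: 0.060483


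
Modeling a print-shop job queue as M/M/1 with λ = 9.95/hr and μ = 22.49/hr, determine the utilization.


ρ = λ/μ = 9.95/22.49 = 0.4424

Final: 0.4424


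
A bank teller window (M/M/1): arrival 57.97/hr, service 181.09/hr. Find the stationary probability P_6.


ρ = 57.97/181.09 = 0.3201
P_n = (1−ρ)·ρ^n = (1 − 0.3201)·0.3201^6 = 0.6799·0.001076 = 0.0007316

Final: 0.0007316


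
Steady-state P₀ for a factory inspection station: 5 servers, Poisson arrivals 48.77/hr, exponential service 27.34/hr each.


a = λ/μ = 48.77/27.34 = 1.7838; ρ = a/c = 0.3568
Σ_{k=0}^{4} a^k/k! (terms k=0..4) = 1.00000 + 1.78383 + 1.59103 + 0.94604 + 0.42190 = 5.74280
Tail: a^5/(5!(1−ρ)) = 18.06222/(120·0.6432) = 0.23400
P₀ = 1/(5.74280 + 0.23400) = 1/5.97681 = 0.167313

Final: 0.167313


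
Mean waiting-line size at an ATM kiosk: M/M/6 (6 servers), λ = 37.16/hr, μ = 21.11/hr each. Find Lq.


a = λ/μ = 1.7603; ρ = a/6 = 0.2934
P₀ = 0.171876
Lq = P₀·a^c·ρ / (c!·(1−ρ)²) = 0.171876·29.75259·0.2934/(720·0.49931)
= 0.004173

Final: 0.004173


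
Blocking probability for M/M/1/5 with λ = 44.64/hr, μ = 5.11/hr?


ρ = λ/μ = 44.64/5.11 = 8.7358
P_K = (1−ρ)ρ^K/(1−ρ^(K+1)) = (-7.7358·50876.406537)/(1 − 444446.729516)
= -393570.322978/-444445.729516 = 0.885531

Final: 0.885531


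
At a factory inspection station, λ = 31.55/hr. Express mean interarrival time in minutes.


Mean interarrival time = 1/λ = 1/31.55 hour = 0.03170 hour
In minutes: 0.03170 × 60 = 1.9017 min

Final: 1.9017 min


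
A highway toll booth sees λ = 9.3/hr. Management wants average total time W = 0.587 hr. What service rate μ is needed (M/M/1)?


W = 1/(μ−λ) ⇒ μ − λ = 1/W = 1/0.587 = 1.7036
μ = λ + 1/W = 9.3 + 1.7036 = 11.0036 per hr

Final: 11.0036 /hr


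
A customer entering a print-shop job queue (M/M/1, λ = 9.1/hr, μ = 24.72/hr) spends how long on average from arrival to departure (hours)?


W = 1/(μ−λ) = 1/(24.72 − 9.1) = 1/15.62 = 0.06402 hr

Final: 0.06402 hr


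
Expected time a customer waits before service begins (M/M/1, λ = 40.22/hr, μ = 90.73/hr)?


ρ = 40.22/90.73 = 0.4433
Wq = ρ/(μ−λ) = 0.4433/(90.73 − 40.22) = 0.4433/50.51 = 0.008776 hr

Final: 0.008776 hr


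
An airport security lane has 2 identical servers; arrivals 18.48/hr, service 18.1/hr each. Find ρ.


ρ = λ/(cμ) = 18.48/(2·18.1) = 18.48/36.20 = 0.5105

Final: 0.5105


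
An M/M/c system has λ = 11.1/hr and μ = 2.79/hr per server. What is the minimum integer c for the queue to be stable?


Stability requires cμ > λ ⇔ c > λ/μ.
λ/μ = 11.1/2.79 = 3.9785
Minimum integer c = ⌊3.9785⌋ + 1 = 4
Check: 4·2.79 = 11.16 > 11.1, while 3·2.79 = 8.37 ≤ 11.1

Final: 4 servers


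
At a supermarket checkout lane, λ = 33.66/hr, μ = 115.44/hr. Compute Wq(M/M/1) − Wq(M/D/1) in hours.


ρ = 33.66/115.44 = 0.2916
Wq(M/M/1) = ρ/(μ−λ) = 0.2916/81.78 = 0.003565 hr
Wq(M/D/1) = ρ/(2(μ−λ)) = 0.001783 hr
Savings = 0.003565 − 0.001783 = 0.001783 hr

Final: 0.001783 hr


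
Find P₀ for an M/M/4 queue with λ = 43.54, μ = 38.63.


a = λ/μ = 43.54/38.63 = 1.1271; ρ = a/c = 0.2818
Σ_{k=0}^{3} a^k/k! (terms k=0..3) = 1.00000 + 1.12710 + 0.63518 + 0.23864 = 3.00092
Tail: a^4/(4!(1−ρ)) = 1.61382/(24·0.7182) = 0.09362
P₀ = 1/(3.00092 + 0.09362) = 1/3.09455 = 0.323149

Final: 0.323149


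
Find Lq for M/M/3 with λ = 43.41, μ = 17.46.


a = λ/μ = 2.4863; ρ = a/3 = 0.8288
P₀ = 0.046437
Lq = P₀·a^c·ρ / (c!·(1−ρ)²) = 0.046437·15.36868·0.8288/(6·0.02933)
= 3.36141

Final: 3.36141


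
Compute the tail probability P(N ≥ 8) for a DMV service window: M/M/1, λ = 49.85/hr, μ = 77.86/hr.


ρ = 49.85/77.86 = 0.6403
P(N ≥ n) = ρ^n = 0.6403^8 = 0.028236

Final: 0.028236


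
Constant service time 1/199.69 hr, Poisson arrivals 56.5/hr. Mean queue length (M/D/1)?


ρ = 56.5/199.69 = 0.2829
M/D/1: Lq = ρ²/(2(1−ρ)) = 0.08005/(2·0.7171) = 0.05582

Final: 0.05582


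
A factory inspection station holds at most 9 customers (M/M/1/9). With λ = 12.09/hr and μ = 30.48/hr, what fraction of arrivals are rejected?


ρ = λ/μ = 12.09/30.48 = 0.3967
P_K = (1−ρ)ρ^K/(1−ρ^(K+1)) = (0.6033·0.0002431)/(1 − 0.00009641)
= 0.0001466/0.999904 = 0.0001467

Final: 0.0001467


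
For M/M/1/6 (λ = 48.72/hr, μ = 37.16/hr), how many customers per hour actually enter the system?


ρ = 1.3111; P_K = (1−ρ)ρ^6/(1−ρ^7) = 0.279202
λ_eff = λ(1 − P_K) = 48.72·(1 − 0.279202) = 48.72·0.720798 = 35.1173 /hr

Final: 35.1173 /hr


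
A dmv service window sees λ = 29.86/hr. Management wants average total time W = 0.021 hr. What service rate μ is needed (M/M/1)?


W = 1/(μ−λ) ⇒ μ − λ = 1/W = 1/0.021 = 47.6190
μ = λ + 1/W = 29.86 + 47.6190 = 77.4790 per hr

Final: 77.4790 /hr


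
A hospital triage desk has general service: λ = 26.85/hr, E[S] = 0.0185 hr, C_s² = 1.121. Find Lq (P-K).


ρ = λ·E[S] = 26.85·0.0185 = 0.4967
Lq = ρ²(1+C_s²)/(2(1−ρ)) = 0.2467·(1+1.121)/(2·0.5033)
= 0.2467·2.1210/1.0065 = 0.51992

Final: 0.51992


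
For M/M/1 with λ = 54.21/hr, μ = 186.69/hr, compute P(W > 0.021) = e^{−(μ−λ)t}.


W ~ Exponential(μ−λ) for M/M/1.
μ − λ = 186.69 − 54.21 = 132.4800
P(W > t) = e^{−(μ−λ)t} = e^{−2.7821} = 0.061910

Final: 0.061910


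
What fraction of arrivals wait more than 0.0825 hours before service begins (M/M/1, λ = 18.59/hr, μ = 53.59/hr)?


ρ = 18.59/53.59 = 0.3469
P(Wq > t) = ρ·e^{−(μ−λ)t} = 0.3469·e^{−2.8875}
= 0.3469·0.055715 = 0.019327

Final: 0.019327
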